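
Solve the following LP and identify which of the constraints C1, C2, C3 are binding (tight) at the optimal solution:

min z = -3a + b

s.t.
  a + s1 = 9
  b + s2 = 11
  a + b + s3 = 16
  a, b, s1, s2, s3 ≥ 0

At a = 9, b = 0, compute slack b - a·x for each constraint:
  C1: 9 − 9 = 0  (binding)
  C2: 11 − 0 = 11  (slack)
  C3: 16 − 9 = 7  (slack)

Optimal: a = 9, b = 0
Binding: C1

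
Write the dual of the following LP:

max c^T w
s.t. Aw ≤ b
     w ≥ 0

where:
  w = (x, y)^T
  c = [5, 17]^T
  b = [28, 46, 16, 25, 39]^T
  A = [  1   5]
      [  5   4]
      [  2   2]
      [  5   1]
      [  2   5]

Primal max cᵀx s.t. Ax ≤ b, x ≥ 0  →  Dual min bᵀy s.t. Aᵀy ≥ c, y ≥ 0.

Minimize: z = 28y1 + 46y2 + 16y3 + 25y4 + 39y5

Subject to:
  y1 + 5y2 + 2y3 + 5y4 + 2y5 ≥ 5
  5y1 + 4y2 + 2y3 + y4 + 5y5 ≥ 17
  y1, y2, y3, y4, y5 ≥ 0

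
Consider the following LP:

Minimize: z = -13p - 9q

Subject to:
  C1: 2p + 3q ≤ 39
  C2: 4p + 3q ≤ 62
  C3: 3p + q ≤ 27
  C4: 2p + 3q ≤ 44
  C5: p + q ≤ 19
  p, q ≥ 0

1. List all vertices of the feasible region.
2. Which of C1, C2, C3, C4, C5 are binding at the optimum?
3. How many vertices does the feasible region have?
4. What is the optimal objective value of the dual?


1. (0, 0), (9, 0), (6, 9), (0, 13)
2. C1, C3
3. 4
4. -159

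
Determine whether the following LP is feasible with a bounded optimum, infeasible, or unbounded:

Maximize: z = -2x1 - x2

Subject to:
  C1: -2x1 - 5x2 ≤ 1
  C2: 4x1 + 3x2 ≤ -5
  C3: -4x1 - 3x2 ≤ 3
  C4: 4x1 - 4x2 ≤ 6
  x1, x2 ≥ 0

Infeasible (no feasible solution exists)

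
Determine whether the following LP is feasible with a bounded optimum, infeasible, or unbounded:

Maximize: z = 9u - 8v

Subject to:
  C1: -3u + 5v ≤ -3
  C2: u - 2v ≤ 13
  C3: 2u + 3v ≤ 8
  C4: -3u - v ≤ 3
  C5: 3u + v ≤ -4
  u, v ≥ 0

Infeasible (no feasible solution exists)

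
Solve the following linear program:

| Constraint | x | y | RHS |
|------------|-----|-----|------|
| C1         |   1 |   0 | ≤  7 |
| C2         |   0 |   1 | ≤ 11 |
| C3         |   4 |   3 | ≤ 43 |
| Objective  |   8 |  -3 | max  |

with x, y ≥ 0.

Evaluate the objective at each vertex of the feasible region:
  z(0, 0) = 0
  z(7, 0) = 56  ←
  z(7, 5) = 41
  z(2.5, 11) = -13
  z(0, 11) = -33
The maximum is at x = 7, y = 0.

x = 7, y = 0, z = 56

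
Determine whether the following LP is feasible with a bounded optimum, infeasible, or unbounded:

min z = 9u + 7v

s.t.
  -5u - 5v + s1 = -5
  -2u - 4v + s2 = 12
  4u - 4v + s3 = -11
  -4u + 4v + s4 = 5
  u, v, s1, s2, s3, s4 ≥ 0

Infeasible (no feasible solution exists)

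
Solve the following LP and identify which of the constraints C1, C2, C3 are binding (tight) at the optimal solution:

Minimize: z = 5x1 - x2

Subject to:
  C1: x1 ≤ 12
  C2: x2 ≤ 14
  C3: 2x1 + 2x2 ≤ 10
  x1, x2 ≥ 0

At x1 = 0, x2 = 5, compute slack b - a·x for each constraint:
  C1: 12 − 0 = 12  (slack)
  C2: 14 − 5 = 9  (slack)
  C3: 10 − 10 = 0  (binding)

Optimal: x1 = 0, x2 = 5
Binding: C3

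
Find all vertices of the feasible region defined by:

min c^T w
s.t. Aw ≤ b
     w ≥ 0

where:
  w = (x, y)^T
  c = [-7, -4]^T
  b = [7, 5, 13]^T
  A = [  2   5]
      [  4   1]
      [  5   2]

(0, 0), (1.25, 0), (1, 1), (0, 1.4)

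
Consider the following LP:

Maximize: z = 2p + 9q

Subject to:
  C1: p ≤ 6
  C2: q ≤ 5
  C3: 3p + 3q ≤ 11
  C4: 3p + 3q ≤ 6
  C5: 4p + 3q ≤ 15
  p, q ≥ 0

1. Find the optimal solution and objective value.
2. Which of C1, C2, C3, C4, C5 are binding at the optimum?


1. p = 0, q = 2, z = 18
2. C4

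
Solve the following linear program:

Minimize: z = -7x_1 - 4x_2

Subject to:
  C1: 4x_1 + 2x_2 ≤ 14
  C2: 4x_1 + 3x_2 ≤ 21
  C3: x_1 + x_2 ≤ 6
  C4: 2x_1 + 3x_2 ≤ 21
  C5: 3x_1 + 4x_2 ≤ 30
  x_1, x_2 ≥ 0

Evaluate the objective at each vertex of the feasible region:
  z(0, 0) = 0
  z(3.5, 0) = -24.5
  z(1, 5) = -27  ←
  z(0, 6) = -24
The minimum is at x_1 = 1, x_2 = 5.

x_1 = 1, x_2 = 5, z = -27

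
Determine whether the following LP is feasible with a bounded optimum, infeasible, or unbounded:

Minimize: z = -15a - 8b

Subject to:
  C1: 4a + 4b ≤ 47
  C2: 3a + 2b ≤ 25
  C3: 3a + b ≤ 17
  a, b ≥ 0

Feasible with a bounded optimal solution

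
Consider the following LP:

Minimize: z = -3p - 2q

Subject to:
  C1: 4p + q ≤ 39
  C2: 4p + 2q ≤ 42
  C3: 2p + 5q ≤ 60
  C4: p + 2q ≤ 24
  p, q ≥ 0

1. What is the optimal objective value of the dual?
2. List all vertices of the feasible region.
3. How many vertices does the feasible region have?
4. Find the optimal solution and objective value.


1. -36
2. (0, 0), (9.75, 0), (9, 3), (6, 9), (0, 12)
3. 5
4. p = 6, q = 9, z = -36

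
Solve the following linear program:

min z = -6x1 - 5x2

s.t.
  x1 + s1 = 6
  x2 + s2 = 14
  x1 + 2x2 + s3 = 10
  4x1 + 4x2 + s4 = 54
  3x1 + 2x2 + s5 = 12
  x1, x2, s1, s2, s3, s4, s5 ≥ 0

Evaluate the objective at each vertex of the feasible region:
  z(0, 0) = 0
  z(4, 0) = -24
  z(1, 4.5) = -28.5  ←
  z(0, 5) = -25
The minimum is at x1 = 1, x2 = 4.5.

x1 = 1, x2 = 4.5, z = -28.5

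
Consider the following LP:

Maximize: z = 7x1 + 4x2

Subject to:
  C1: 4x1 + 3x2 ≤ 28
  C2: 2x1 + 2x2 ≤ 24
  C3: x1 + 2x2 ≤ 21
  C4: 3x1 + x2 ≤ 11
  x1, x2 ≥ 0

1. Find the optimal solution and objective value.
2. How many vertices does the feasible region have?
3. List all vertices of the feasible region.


1. x1 = 1, x2 = 8, z = 39
2. 4
3. (0, 0), (3.667, 0), (1, 8), (0, 9.333)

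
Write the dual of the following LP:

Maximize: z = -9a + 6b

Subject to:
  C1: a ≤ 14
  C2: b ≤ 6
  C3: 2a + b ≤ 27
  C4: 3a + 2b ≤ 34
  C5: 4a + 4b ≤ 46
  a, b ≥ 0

Primal max cᵀx s.t. Ax ≤ b, x ≥ 0  →  Dual min bᵀy s.t. Aᵀy ≥ c, y ≥ 0.

Minimize: z = 14y1 + 6y2 + 27y3 + 34y4 + 46y5

Subject to:
  y1 + 2y3 + 3y4 + 4y5 ≥ -9
  y2 + y3 + 2y4 + 4y5 ≥ 6
  y1, y2, y3, y4, y5 ≥ 0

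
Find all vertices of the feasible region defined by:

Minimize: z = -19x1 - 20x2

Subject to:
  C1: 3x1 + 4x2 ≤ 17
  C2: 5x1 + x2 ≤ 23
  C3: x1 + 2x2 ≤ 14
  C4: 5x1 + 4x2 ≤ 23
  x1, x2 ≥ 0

(0, 0), (4.6, 0), (3, 2), (0, 4.25)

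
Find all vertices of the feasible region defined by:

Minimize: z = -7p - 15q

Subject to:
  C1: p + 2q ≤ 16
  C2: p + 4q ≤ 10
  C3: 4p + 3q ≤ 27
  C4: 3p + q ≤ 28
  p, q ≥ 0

(0, 0), (6.75, 0), (6, 1), (0, 2.5)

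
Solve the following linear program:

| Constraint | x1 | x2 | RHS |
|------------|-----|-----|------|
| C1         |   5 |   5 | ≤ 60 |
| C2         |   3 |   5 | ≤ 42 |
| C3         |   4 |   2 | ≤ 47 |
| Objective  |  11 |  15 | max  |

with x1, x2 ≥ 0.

Evaluate the objective at each vertex of the feasible region:
  z(0, 0) = 0
  z(11.75, 0) = 129.2
  z(11.5, 0.5) = 134
  z(9, 3) = 144  ←
  z(0, 8.4) = 126
The maximum is at x1 = 9, x2 = 3.

x1 = 9, x2 = 3, z = 144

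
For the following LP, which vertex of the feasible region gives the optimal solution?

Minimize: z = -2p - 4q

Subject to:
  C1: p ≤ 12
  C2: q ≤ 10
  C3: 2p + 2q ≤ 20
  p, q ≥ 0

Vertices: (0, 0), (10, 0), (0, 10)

Evaluate the objective at each vertex of the feasible region:
  z(0, 0) = 0
  z(10, 0) = -20
  z(0, 10) = -40  ←
The minimum is at p = 0, q = 10.

(0, 10)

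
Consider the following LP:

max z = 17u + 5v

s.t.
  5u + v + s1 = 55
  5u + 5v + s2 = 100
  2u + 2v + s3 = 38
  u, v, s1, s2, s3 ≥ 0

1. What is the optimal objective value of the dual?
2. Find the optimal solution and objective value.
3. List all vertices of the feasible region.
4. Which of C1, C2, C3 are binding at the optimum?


1. 203
2. u = 9, v = 10, z = 203
3. (0, 0), (11, 0), (9, 10), (0, 19)
4. C1, C3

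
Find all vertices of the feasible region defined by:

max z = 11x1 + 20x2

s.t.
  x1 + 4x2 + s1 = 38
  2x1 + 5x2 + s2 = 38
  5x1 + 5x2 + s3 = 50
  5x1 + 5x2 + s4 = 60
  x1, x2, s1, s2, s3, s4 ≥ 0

(0, 0), (10, 0), (4, 6), (0, 7.6)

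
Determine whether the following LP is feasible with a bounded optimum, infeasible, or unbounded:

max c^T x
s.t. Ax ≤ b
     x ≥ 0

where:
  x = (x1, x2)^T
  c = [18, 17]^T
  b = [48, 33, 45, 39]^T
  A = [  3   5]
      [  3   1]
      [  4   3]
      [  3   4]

Feasible with a bounded optimal solution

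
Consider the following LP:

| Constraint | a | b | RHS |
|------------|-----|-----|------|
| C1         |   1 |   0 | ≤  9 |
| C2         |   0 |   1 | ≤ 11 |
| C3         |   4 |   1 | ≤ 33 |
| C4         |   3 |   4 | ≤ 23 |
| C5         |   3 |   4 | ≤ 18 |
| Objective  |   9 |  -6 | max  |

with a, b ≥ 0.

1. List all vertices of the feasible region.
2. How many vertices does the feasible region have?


1. (0, 0), (6, 0), (0, 4.5)
2. 3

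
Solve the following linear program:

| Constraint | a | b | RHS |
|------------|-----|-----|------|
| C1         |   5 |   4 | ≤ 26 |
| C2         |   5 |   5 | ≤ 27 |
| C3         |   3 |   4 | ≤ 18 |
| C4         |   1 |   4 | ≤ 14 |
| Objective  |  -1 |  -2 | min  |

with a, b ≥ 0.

Evaluate the objective at each vertex of the feasible region:
  z(0, 0) = 0
  z(5.2, 0) = -5.2
  z(4.4, 1) = -6.4
  z(3.6, 1.8) = -7.2
  z(2, 3) = -8  ←
  z(0, 3.5) = -7
The minimum is at a = 2, b = 3.

a = 2, b = 3, z = -8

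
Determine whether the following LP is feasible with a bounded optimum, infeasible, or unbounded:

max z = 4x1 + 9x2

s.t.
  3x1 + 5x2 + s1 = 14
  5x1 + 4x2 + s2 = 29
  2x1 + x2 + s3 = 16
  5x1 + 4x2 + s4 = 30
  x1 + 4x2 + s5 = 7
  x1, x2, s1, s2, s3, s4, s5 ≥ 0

Feasible with a bounded optimal solution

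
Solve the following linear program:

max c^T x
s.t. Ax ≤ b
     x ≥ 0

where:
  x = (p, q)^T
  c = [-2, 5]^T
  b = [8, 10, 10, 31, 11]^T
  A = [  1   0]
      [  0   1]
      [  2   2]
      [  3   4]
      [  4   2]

Evaluate the objective at each vertex of the feasible region:
  z(0, 0) = 0
  z(2.75, 0) = -5.5
  z(0.5, 4.5) = 21.5
  z(0, 5) = 25  ←
The maximum is at p = 0, q = 5.

p = 0, q = 5, z = 25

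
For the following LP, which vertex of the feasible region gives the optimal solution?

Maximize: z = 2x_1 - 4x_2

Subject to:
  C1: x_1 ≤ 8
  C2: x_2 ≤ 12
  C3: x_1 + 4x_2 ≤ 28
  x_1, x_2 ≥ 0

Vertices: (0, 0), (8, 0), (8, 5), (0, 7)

Evaluate the objective at each vertex of the feasible region:
  z(0, 0) = 0
  z(8, 0) = 16  ←
  z(8, 5) = -4
  z(0, 7) = -28
The maximum is at x_1 = 8, x_2 = 0.

(8, 0)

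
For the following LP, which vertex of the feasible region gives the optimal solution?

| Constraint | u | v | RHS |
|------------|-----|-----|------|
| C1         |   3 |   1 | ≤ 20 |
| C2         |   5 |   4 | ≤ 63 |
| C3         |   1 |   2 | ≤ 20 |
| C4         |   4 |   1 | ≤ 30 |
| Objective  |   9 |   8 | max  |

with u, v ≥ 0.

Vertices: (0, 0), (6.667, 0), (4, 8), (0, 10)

Evaluate the objective at each vertex of the feasible region:
  z(0, 0) = 0
  z(6.667, 0) = 60
  z(4, 8) = 100  ←
  z(0, 10) = 80
The maximum is at u = 4, v = 8.

(4, 8)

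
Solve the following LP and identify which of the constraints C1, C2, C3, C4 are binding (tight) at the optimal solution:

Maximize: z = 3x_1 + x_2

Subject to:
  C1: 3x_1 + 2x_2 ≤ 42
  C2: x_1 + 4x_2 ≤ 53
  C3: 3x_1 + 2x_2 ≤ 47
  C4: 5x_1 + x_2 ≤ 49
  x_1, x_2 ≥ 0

At x_1 = 8, x_2 = 9, compute slack b - a·x for each constraint:
  C1: 42 − 42 = 0  (binding)
  C2: 53 − 44 = 9  (slack)
  C3: 47 − 42 = 5  (slack)
  C4: 49 − 49 = 0  (binding)

Optimal: x_1 = 8, x_2 = 9
Binding: C1, C4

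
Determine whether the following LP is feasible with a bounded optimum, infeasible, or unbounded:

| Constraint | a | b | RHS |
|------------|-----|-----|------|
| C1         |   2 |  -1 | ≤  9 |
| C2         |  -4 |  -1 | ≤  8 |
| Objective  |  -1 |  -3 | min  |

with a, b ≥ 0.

Unbounded (objective can decrease without bound)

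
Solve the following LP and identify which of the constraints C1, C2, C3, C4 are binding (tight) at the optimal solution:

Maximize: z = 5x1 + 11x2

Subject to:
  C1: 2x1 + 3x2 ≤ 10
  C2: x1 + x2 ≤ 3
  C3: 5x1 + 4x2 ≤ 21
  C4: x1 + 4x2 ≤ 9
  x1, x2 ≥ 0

At x1 = 1, x2 = 2, compute slack b - a·x for each constraint:
  C1: 10 − 8 = 2  (slack)
  C2: 3 − 3 = 0  (binding)
  C3: 21 − 13 = 8  (slack)
  C4: 9 − 9 = 0  (binding)

Optimal: x1 = 1, x2 = 2
Binding: C2, C4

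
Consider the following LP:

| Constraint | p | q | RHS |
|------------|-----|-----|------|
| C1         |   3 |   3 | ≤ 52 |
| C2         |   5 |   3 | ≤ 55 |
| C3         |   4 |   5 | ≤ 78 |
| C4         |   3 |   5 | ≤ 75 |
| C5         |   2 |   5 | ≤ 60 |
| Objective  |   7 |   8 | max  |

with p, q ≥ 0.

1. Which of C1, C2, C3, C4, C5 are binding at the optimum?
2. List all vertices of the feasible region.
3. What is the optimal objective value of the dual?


1. C2, C5
2. (0, 0), (11, 0), (5, 10), (0, 12)
3. 115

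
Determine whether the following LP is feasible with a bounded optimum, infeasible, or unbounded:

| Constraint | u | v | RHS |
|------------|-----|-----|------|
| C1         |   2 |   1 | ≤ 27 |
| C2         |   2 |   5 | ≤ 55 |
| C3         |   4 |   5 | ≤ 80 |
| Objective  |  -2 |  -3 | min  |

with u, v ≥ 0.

Feasible with a bounded optimal solution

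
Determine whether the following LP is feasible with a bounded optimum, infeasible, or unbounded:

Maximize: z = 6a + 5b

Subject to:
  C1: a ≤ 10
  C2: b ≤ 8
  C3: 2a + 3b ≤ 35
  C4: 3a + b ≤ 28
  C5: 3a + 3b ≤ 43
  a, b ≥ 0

Feasible with a bounded optimal solution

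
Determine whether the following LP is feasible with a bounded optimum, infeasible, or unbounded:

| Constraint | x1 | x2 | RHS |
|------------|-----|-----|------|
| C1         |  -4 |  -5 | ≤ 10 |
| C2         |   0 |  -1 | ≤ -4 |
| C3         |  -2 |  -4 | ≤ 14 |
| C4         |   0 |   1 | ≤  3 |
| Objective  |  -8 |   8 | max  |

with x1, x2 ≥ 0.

Infeasible (no feasible solution exists)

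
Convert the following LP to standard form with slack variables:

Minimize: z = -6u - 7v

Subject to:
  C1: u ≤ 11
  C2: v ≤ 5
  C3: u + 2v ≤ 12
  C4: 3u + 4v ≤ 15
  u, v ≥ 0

min z = -6u - 7v

s.t.
  u + s1 = 11
  v + s2 = 5
  u + 2v + s3 = 12
  3u + 4v + s4 = 15
  u, v, s1, s2, s3, s4 ≥ 0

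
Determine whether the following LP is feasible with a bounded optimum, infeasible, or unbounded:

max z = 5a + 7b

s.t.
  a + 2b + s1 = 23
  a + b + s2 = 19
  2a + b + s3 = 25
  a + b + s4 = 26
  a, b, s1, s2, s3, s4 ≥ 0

Feasible with a bounded optimal solution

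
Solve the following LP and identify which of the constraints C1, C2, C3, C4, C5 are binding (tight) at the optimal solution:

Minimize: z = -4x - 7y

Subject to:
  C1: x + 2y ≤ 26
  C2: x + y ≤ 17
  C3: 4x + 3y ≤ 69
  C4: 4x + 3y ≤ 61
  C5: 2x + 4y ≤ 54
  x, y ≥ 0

At x = 8, y = 9, compute slack b - a·x for each constraint:
  C1: 26 − 26 = 0  (binding)
  C2: 17 − 17 = 0  (binding)
  C3: 69 − 59 = 10  (slack)
  C4: 61 − 59 = 2  (slack)
  C5: 54 − 52 = 2  (slack)

Optimal: x = 8, y = 9
Binding: C1, C2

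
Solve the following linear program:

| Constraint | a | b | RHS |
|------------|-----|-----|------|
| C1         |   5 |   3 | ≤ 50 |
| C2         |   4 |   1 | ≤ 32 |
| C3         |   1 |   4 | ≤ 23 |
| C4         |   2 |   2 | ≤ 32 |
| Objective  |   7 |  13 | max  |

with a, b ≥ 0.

Evaluate the objective at each vertex of the feasible region:
  z(0, 0) = 0
  z(8, 0) = 56
  z(7, 4) = 101  ←
  z(0, 5.75) = 74.75
The maximum is at a = 7, b = 4.

a = 7, b = 4, z = 101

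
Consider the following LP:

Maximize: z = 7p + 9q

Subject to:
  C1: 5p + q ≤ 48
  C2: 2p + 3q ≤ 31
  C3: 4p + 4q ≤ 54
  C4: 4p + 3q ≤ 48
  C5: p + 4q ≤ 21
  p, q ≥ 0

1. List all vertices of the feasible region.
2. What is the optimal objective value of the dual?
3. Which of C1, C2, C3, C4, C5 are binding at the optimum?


1. (0, 0), (9.6, 0), (9, 3), (0, 5.25)
2. 90
3. C1, C5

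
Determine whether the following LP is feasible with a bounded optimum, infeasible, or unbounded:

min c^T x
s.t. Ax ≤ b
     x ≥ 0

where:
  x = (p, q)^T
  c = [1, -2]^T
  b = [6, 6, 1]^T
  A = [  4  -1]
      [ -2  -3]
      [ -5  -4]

Unbounded (objective can decrease without bound)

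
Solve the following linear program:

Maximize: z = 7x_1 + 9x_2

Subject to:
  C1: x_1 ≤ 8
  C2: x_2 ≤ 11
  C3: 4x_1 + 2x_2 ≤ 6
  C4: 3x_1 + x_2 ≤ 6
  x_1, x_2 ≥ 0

Evaluate the objective at each vertex of the feasible region:
  z(0, 0) = 0
  z(1.5, 0) = 10.5
  z(0, 3) = 27  ←
The maximum is at x_1 = 0, x_2 = 3.

x_1 = 0, x_2 = 3, z = 27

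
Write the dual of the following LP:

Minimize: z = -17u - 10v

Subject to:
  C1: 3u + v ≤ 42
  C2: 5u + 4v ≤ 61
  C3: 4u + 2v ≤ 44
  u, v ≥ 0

Primal min cᵀx s.t. Ax ≤ b, x ≥ 0  →  Dual max −bᵀy s.t. Aᵀy ≥ −c, y ≥ 0.

Maximize: z = -42y1 - 61y2 - 44y3

Subject to:
  3y1 + 5y2 + 4y3 ≥ 17
  y1 + 4y2 + 2y3 ≥ 10
  y1, y2, y3 ≥ 0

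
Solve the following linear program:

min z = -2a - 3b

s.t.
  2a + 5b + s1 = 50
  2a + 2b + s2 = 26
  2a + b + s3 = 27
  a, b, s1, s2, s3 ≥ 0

Evaluate the objective at each vertex of the feasible region:
  z(0, 0) = 0
  z(13, 0) = -26
  z(5, 8) = -34  ←
  z(0, 10) = -30
The minimum is at a = 5, b = 8.

a = 5, b = 8, z = -34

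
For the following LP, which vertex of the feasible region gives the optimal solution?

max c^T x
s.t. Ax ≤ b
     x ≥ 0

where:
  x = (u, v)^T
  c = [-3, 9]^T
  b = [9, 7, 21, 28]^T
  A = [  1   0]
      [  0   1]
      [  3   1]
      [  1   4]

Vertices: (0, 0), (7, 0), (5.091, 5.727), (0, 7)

Evaluate the objective at each vertex of the feasible region:
  z(0, 0) = 0
  z(7, 0) = -21
  z(5.091, 5.727) = 36.27
  z(0, 7) = 63  ←
The maximum is at u = 0, v = 7.

(0, 7)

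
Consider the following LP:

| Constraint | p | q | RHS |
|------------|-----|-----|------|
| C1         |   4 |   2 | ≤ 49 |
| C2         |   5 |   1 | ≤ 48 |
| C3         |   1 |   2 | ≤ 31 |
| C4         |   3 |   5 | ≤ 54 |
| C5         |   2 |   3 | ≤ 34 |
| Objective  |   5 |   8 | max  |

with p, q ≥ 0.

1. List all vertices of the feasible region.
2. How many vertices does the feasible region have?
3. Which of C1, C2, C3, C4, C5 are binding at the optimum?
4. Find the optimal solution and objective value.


1. (0, 0), (9.6, 0), (8.462, 5.692), (8, 6), (0, 10.8)
2. 5
3. C4, C5
4. p = 8, q = 6, z = 88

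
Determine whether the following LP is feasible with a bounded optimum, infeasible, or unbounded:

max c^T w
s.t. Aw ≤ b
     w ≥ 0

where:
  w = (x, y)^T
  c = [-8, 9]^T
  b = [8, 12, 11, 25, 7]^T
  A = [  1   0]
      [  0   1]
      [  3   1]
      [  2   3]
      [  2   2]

Feasible with a bounded optimal solution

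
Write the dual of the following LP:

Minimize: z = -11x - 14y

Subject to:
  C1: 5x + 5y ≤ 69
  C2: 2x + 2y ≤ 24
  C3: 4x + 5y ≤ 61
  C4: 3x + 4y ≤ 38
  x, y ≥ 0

Primal min cᵀx s.t. Ax ≤ b, x ≥ 0  →  Dual max −bᵀy s.t. Aᵀy ≥ −c, y ≥ 0.

Maximize: z = -69y1 - 24y2 - 61y3 - 38y4

Subject to:
  5y1 + 2y2 + 4y3 + 3y4 ≥ 11
  5y1 + 2y2 + 5y3 + 4y4 ≥ 14
  y1, y2, y3, y4 ≥ 0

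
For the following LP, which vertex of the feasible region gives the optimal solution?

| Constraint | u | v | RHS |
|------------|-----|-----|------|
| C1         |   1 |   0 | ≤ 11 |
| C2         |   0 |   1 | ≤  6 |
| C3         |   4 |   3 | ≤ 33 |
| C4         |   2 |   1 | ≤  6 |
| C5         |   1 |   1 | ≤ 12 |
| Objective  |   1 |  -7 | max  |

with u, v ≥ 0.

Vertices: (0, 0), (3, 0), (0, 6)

Evaluate the objective at each vertex of the feasible region:
  z(0, 0) = 0
  z(3, 0) = 3  ←
  z(0, 6) = -42
The maximum is at u = 3, v = 0.

(3, 0)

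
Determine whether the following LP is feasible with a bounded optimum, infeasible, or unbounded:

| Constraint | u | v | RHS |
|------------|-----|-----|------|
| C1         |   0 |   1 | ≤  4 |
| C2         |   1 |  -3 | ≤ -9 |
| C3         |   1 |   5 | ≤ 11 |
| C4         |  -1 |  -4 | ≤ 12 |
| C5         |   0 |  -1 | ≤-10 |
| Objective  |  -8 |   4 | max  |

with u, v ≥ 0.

Infeasible (no feasible solution exists)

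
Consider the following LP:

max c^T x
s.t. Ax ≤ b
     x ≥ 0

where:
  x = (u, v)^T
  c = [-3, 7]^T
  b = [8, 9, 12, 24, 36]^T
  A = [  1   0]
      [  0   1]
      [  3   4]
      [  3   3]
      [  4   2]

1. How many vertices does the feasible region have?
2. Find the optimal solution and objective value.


1. 3
2. u = 0, v = 3, z = 21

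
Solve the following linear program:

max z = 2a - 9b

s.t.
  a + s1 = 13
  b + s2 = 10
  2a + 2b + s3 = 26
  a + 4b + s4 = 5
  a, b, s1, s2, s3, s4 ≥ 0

Evaluate the objective at each vertex of the feasible region:
  z(0, 0) = 0
  z(5, 0) = 10  ←
  z(0, 1.25) = -11.25
The maximum is at a = 5, b = 0.

a = 5, b = 0, z = 10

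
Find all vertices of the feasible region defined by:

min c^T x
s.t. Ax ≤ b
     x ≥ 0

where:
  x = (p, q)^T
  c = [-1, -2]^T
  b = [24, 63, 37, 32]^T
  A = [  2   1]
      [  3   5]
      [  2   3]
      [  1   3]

(0, 0), (12, 0), (8.75, 6.5), (5, 9), (0, 10.67)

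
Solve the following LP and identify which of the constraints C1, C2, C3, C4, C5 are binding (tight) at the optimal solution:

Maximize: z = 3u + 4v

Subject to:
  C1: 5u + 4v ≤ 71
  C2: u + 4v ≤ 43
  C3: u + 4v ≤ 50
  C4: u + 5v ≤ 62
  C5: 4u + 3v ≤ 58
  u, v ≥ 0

At u = 7, v = 9, compute slack b - a·x for each constraint:
  C1: 71 − 71 = 0  (binding)
  C2: 43 − 43 = 0  (binding)
  C3: 50 − 43 = 7  (slack)
  C4: 62 − 52 = 10  (slack)
  C5: 58 − 55 = 3  (slack)

Optimal: u = 7, v = 9
Binding: C1, C2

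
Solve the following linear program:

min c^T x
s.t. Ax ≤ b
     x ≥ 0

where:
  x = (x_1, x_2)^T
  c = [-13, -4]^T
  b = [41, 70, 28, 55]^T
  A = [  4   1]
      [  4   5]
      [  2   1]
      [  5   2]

Evaluate the objective at each vertex of the feasible region:
  z(0, 0) = 0
  z(10.25, 0) = -133.2
  z(9, 5) = -137  ←
  z(7.941, 7.647) = -133.8
  z(0, 14) = -56
The minimum is at x_1 = 9, x_2 = 5.

x_1 = 9, x_2 = 5, z = -137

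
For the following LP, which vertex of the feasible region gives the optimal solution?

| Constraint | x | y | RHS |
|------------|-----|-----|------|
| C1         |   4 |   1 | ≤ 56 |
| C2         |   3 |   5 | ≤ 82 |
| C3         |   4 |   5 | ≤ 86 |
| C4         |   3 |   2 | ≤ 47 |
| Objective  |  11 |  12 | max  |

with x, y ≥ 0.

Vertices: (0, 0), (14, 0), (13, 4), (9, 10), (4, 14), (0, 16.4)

Evaluate the objective at each vertex of the feasible region:
  z(0, 0) = 0
  z(14, 0) = 154
  z(13, 4) = 191
  z(9, 10) = 219  ←
  z(4, 14) = 212
  z(0, 16.4) = 196.8
The maximum is at x = 9, y = 10.

(9, 10)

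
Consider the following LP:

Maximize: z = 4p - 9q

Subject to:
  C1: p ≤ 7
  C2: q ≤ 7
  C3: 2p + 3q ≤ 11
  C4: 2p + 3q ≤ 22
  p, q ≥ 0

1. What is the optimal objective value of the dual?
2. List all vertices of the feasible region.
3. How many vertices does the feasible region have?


1. 22
2. (0, 0), (5.5, 0), (0, 3.667)
3. 3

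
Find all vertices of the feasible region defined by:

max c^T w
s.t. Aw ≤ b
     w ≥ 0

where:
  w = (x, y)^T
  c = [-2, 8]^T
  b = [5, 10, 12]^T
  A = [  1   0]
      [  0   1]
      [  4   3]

(0, 0), (3, 0), (0, 4)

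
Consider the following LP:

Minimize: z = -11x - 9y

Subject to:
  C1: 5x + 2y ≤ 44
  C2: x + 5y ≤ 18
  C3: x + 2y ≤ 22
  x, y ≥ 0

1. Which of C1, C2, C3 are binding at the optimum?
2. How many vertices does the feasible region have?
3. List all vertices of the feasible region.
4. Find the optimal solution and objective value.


1. C1, C2
2. 4
3. (0, 0), (8.8, 0), (8, 2), (0, 3.6)
4. x = 8, y = 2, z = -106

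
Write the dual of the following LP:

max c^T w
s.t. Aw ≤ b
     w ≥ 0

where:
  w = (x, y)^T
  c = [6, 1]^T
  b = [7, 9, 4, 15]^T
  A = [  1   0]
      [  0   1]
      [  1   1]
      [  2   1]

Primal max cᵀx s.t. Ax ≤ b, x ≥ 0  →  Dual min bᵀy s.t. Aᵀy ≥ c, y ≥ 0.

Minimize: z = 7y1 + 9y2 + 4y3 + 15y4

Subject to:
  y1 + y3 + 2y4 ≥ 6
  y2 + y3 + y4 ≥ 1
  y1, y2, y3, y4 ≥ 0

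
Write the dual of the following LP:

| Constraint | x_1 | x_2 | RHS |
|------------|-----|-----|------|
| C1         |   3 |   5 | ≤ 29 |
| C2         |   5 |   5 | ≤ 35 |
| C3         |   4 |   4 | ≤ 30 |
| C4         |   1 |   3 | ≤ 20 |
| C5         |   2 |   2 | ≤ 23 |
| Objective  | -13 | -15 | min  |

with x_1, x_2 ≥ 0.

Primal min cᵀx s.t. Ax ≤ b, x ≥ 0  →  Dual max −bᵀy s.t. Aᵀy ≥ −c, y ≥ 0.

Maximize: z = -29y1 - 35y2 - 30y3 - 20y4 - 23y5

Subject to:
  3y1 + 5y2 + 4y3 + y4 + 2y5 ≥ 13
  5y1 + 5y2 + 4y3 + 3y4 + 2y5 ≥ 15
  y1, y2, y3, y4, y5 ≥ 0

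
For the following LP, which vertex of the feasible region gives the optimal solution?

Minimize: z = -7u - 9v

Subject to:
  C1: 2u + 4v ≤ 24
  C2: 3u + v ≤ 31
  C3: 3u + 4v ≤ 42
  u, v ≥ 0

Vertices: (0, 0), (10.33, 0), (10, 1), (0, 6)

Evaluate the objective at each vertex of the feasible region:
  z(0, 0) = 0
  z(10.33, 0) = -72.33
  z(10, 1) = -79  ←
  z(0, 6) = -54
The minimum is at u = 10, v = 1.

(10, 1)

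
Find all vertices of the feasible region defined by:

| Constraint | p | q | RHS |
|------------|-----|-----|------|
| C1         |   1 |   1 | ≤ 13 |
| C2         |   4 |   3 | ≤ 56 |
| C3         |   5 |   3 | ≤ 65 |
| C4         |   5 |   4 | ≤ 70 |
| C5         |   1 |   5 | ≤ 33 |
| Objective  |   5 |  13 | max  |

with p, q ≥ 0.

(0, 0), (13, 0), (8, 5), (0, 6.6)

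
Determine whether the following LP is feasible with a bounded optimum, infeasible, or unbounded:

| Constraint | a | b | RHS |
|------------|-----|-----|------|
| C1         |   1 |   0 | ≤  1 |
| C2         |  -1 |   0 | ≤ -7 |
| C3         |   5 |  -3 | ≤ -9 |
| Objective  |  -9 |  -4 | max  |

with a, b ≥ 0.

Infeasible (no feasible solution exists)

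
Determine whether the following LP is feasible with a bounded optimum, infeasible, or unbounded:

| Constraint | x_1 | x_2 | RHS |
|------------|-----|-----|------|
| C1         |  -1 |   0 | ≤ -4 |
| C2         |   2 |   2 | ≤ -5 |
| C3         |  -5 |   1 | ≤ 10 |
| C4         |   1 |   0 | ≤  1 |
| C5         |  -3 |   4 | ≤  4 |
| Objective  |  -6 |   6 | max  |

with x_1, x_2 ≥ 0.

Infeasible (no feasible solution exists)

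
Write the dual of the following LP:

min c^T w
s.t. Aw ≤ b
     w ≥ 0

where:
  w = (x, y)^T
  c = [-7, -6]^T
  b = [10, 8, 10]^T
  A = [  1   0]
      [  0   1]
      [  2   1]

Primal min cᵀx s.t. Ax ≤ b, x ≥ 0  →  Dual max −bᵀy s.t. Aᵀy ≥ −c, y ≥ 0.

Maximize: z = -10y1 - 8y2 - 10y3

Subject to:
  y1 + 2y3 ≥ 7
  y2 + y3 ≥ 6
  y1, y2, y3 ≥ 0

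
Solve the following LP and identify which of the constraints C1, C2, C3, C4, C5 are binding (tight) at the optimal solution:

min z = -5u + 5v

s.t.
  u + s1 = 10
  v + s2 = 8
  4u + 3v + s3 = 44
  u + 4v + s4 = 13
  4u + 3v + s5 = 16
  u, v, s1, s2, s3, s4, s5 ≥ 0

At u = 4, v = 0, compute slack b - a·x for each constraint:
  C1: 10 − 4 = 6  (slack)
  C2: 8 − 0 = 8  (slack)
  C3: 44 − 16 = 28  (slack)
  C4: 13 − 4 = 9  (slack)
  C5: 16 − 16 = 0  (binding)

Optimal: u = 4, v = 0
Binding: C5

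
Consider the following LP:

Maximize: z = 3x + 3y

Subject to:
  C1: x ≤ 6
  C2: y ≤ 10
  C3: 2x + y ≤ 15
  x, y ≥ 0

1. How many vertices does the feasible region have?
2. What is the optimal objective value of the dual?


1. 5
2. 37.5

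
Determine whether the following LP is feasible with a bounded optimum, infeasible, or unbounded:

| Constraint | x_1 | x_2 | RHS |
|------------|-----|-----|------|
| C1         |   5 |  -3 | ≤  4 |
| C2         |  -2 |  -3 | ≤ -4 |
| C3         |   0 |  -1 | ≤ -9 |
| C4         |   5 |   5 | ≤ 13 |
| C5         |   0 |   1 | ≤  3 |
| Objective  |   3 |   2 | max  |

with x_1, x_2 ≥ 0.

Infeasible (no feasible solution exists)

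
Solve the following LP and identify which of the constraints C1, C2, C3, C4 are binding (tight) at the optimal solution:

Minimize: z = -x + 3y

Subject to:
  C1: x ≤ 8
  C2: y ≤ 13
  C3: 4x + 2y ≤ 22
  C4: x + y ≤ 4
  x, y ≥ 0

At x = 4, y = 0, compute slack b - a·x for each constraint:
  C1: 8 − 4 = 4  (slack)
  C2: 13 − 0 = 13  (slack)
  C3: 22 − 16 = 6  (slack)
  C4: 4 − 4 = 0  (binding)

Optimal: x = 4, y = 0
Binding: C4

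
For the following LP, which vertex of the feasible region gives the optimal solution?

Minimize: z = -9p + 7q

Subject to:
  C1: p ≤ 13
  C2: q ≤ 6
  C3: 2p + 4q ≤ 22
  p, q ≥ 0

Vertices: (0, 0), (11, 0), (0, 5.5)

Evaluate the objective at each vertex of the feasible region:
  z(0, 0) = 0
  z(11, 0) = -99  ←
  z(0, 5.5) = 38.5
The minimum is at p = 11, q = 0.

(11, 0)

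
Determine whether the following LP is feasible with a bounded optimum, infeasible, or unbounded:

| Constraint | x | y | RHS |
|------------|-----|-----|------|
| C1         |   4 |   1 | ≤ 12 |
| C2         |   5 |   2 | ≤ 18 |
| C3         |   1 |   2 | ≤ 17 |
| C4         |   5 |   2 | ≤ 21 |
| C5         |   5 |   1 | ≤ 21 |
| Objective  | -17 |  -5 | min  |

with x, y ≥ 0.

Feasible with a bounded optimal solution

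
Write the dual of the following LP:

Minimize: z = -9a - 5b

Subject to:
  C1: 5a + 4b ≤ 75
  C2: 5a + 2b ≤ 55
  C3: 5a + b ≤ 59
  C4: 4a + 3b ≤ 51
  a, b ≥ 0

Primal min cᵀx s.t. Ax ≤ b, x ≥ 0  →  Dual max −bᵀy s.t. Aᵀy ≥ −c, y ≥ 0.

Maximize: z = -75y1 - 55y2 - 59y3 - 51y4

Subject to:
  5y1 + 5y2 + 5y3 + 4y4 ≥ 9
  4y1 + 2y2 + y3 + 3y4 ≥ 5
  y1, y2, y3, y4 ≥ 0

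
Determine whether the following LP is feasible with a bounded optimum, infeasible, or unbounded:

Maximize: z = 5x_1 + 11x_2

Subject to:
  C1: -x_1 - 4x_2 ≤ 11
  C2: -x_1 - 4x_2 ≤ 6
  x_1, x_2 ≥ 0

Unbounded (objective can increase without bound)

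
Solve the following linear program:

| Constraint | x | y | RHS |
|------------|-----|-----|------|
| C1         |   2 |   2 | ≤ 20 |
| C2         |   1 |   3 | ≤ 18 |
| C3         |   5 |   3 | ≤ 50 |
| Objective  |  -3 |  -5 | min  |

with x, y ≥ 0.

Evaluate the objective at each vertex of the feasible region:
  z(0, 0) = 0
  z(10, 0) = -30
  z(6, 4) = -38  ←
  z(0, 6) = -30
The minimum is at x = 6, y = 4.

x = 6, y = 4, z = -38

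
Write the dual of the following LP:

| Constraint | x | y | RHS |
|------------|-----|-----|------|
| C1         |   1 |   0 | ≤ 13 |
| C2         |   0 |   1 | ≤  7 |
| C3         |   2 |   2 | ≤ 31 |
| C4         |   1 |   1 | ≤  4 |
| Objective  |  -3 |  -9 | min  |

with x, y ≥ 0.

Primal min cᵀx s.t. Ax ≤ b, x ≥ 0  →  Dual max −bᵀy s.t. Aᵀy ≥ −c, y ≥ 0.

Maximize: z = -13y1 - 7y2 - 31y3 - 4y4

Subject to:
  y1 + 2y3 + y4 ≥ 3
  y2 + 2y3 + y4 ≥ 9
  y1, y2, y3, y4 ≥ 0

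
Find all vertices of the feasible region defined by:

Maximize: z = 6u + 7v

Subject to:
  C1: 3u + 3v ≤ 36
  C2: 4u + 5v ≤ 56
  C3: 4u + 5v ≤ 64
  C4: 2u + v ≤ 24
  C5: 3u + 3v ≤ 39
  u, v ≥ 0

(0, 0), (12, 0), (4, 8), (0, 11.2)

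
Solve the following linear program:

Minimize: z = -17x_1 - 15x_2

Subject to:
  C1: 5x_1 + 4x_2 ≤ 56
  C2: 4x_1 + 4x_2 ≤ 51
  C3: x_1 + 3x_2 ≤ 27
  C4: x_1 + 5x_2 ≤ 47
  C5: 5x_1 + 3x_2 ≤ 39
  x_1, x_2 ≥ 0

Evaluate the objective at each vertex of the feasible region:
  z(0, 0) = 0
  z(7.8, 0) = -132.6
  z(3, 8) = -171  ←
  z(0, 9) = -135
The minimum is at x_1 = 3, x_2 = 8.

x_1 = 3, x_2 = 8, z = -171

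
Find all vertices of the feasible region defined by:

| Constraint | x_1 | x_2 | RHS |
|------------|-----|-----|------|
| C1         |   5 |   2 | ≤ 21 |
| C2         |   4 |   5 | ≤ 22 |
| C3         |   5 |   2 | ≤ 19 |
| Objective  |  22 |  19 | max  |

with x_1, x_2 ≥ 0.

(0, 0), (3.8, 0), (3, 2), (0, 4.4)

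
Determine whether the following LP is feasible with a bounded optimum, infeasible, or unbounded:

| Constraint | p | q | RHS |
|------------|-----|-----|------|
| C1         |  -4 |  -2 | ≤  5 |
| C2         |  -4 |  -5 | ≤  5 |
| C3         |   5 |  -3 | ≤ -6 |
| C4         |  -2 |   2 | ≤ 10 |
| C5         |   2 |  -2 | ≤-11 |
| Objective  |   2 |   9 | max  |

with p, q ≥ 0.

Infeasible (no feasible solution exists)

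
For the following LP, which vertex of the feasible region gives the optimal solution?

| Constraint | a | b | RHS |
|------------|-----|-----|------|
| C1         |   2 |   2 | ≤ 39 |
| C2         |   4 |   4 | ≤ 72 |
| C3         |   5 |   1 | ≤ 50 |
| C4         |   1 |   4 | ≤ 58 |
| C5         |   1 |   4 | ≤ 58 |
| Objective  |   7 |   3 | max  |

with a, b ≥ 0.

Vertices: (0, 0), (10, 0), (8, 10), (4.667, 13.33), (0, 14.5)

Evaluate the objective at each vertex of the feasible region:
  z(0, 0) = 0
  z(10, 0) = 70
  z(8, 10) = 86  ←
  z(4.667, 13.33) = 72.67
  z(0, 14.5) = 43.5
The maximum is at a = 8, b = 10.

(8, 10)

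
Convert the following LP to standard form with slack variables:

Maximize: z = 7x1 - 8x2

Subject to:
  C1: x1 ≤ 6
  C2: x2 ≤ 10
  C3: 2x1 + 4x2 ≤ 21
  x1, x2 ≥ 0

max z = 7x1 - 8x2

s.t.
  x1 + s1 = 6
  x2 + s2 = 10
  2x1 + 4x2 + s3 = 21
  x1, x2, s1, s2, s3 ≥ 0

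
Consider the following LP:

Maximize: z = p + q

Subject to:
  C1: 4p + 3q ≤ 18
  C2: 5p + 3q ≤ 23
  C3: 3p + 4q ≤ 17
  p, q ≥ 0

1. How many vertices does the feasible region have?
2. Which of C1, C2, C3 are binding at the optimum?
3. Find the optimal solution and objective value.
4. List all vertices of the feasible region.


1. 4
2. C1, C3
3. p = 3, q = 2, z = 5
4. (0, 0), (4.5, 0), (3, 2), (0, 4.25)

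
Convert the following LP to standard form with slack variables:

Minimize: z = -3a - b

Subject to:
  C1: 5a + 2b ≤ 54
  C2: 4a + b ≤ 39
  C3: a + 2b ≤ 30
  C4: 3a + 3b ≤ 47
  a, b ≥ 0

min z = -3a - b

s.t.
  5a + 2b + s1 = 54
  4a + b + s2 = 39
  a + 2b + s3 = 30
  3a + 3b + s4 = 47
  a, b, s1, s2, s3, s4 ≥ 0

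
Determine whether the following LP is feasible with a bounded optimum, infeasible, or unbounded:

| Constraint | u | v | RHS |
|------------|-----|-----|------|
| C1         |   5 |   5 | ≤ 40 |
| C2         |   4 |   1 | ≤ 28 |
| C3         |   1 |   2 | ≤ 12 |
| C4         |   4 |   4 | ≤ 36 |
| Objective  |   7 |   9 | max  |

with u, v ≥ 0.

Feasible with a bounded optimal solution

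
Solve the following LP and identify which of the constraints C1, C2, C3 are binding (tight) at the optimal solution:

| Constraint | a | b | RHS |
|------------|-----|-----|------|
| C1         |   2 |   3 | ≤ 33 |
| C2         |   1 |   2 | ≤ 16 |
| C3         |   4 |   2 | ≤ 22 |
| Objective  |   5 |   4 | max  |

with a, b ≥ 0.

At a = 2, b = 7, compute slack b - a·x for each constraint:
  C1: 33 − 25 = 8  (slack)
  C2: 16 − 16 = 0  (binding)
  C3: 22 − 22 = 0  (binding)

Optimal: a = 2, b = 7
Binding: C2, C3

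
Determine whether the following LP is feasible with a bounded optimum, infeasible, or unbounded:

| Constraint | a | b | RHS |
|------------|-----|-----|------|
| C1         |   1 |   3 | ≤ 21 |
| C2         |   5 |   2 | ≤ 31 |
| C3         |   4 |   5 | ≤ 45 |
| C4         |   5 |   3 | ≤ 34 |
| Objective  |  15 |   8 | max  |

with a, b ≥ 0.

Feasible with a bounded optimal solution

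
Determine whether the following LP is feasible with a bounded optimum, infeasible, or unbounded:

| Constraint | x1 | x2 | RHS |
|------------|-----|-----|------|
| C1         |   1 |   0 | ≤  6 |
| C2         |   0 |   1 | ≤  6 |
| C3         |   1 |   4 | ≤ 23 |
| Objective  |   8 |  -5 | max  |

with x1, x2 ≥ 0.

Feasible with a bounded optimal solution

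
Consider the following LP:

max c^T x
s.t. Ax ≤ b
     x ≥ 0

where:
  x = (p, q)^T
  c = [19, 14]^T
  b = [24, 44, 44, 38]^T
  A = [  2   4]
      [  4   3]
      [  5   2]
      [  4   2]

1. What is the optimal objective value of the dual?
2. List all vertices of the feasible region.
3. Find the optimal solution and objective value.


1. 180
2. (0, 0), (8.8, 0), (8, 2), (0, 6)
3. p = 8, q = 2, z = 180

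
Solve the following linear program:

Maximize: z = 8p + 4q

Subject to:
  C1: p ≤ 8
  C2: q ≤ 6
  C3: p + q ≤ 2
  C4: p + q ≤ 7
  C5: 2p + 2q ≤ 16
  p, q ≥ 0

Evaluate the objective at each vertex of the feasible region:
  z(0, 0) = 0
  z(2, 0) = 16  ←
  z(0, 2) = 8
The maximum is at p = 2, q = 0.

p = 2, q = 0, z = 16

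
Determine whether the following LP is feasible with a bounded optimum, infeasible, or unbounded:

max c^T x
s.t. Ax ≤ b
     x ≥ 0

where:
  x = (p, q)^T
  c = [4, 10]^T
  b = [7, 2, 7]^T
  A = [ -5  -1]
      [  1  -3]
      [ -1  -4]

Unbounded (objective can increase without bound)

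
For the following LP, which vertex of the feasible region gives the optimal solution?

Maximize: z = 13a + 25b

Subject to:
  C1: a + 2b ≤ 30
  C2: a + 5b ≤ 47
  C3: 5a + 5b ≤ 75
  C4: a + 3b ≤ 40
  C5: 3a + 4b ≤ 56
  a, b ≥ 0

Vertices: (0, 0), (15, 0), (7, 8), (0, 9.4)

Evaluate the objective at each vertex of the feasible region:
  z(0, 0) = 0
  z(15, 0) = 195
  z(7, 8) = 291  ←
  z(0, 9.4) = 235
The maximum is at a = 7, b = 8.

(7, 8)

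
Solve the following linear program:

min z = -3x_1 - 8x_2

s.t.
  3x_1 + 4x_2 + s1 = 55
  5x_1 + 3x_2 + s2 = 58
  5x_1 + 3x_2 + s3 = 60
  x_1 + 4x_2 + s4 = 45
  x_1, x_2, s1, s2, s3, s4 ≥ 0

Evaluate the objective at each vertex of the feasible region:
  z(0, 0) = 0
  z(11.6, 0) = -34.8
  z(6.091, 9.182) = -91.73
  z(5, 10) = -95  ←
  z(0, 11.25) = -90
The minimum is at x_1 = 5, x_2 = 10.

x_1 = 5, x_2 = 10, z = -95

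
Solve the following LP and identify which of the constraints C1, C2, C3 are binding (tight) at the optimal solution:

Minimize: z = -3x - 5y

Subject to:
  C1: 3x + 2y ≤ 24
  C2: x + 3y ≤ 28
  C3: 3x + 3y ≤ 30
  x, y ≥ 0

At x = 1, y = 9, compute slack b - a·x for each constraint:
  C1: 24 − 21 = 3  (slack)
  C2: 28 − 28 = 0  (binding)
  C3: 30 − 30 = 0  (binding)

Optimal: x = 1, y = 9
Binding: C2, C3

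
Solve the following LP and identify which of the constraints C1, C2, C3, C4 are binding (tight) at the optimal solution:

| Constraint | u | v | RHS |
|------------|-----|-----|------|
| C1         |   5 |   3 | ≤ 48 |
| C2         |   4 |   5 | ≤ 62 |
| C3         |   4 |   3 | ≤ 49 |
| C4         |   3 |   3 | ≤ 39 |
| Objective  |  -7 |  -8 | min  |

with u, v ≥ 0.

At u = 3, v = 10, compute slack b - a·x for each constraint:
  C1: 48 − 45 = 3  (slack)
  C2: 62 − 62 = 0  (binding)
  C3: 49 − 42 = 7  (slack)
  C4: 39 − 39 = 0  (binding)

Optimal: u = 3, v = 10
Binding: C2, C4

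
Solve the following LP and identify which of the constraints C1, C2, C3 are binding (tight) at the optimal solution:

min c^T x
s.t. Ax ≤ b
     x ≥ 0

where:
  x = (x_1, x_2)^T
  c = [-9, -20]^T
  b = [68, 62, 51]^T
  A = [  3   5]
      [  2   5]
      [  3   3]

At x_1 = 6, x_2 = 10, compute slack b - a·x for each constraint:
  C1: 68 − 68 = 0  (binding)
  C2: 62 − 62 = 0  (binding)
  C3: 51 − 48 = 3  (slack)

Optimal: x_1 = 6, x_2 = 10
Binding: C1, C2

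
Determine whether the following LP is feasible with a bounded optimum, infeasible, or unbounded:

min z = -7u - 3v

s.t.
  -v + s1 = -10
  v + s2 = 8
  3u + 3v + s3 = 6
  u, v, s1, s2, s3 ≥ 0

Infeasible (no feasible solution exists)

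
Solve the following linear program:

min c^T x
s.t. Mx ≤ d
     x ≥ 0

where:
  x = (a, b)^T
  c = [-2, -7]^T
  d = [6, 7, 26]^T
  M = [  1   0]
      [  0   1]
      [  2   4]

Evaluate the objective at each vertex of the feasible region:
  z(0, 0) = 0
  z(6, 0) = -12
  z(6, 3.5) = -36.5
  z(0, 6.5) = -45.5  ←
The minimum is at a = 0, b = 6.5.

a = 0, b = 6.5, z = -45.5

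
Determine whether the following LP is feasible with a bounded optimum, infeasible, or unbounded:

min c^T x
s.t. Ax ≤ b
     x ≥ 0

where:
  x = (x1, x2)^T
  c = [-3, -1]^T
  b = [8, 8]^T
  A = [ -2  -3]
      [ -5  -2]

Unbounded (objective can decrease without bound)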